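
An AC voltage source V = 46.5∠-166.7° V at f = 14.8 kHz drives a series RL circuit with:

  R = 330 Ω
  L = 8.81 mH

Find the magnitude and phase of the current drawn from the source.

Step 1 — Angular frequency: ω = 2π·f = 2π·1.48e+04 = 9.299e+04 rad/s.
Step 2 — Component impedances:
  R: Z = R = 330 Ω
  L: Z = jωL = j·9.299e+04·0.00881 = 0 + j819.3 Ω
Step 3 — Series combination: Z_total = R + L = 330 + j819.3 Ω = 883.2∠68.1° Ω.
Step 4 — Source phasor: V = 46.5∠-166.7° V = -45.25 - j10.7 V.
Step 5 — Ohm's law: I = V / Z_total = (-45.25 - j10.7) / (330 + j819.3) = -0.03038 + j0.043 A.
Step 6 — Convert to polar: |I| = 0.05265 A, ∠I = 125.2°.

I = 0.05265∠125.2° A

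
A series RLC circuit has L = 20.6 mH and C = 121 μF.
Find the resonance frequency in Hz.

Step 1 — Resonance condition Im(Z)=0 gives ω₀ = 1/√(LC).
Step 2 — ω₀ = 1/√(0.0206·0.000121) = 633.4 rad/s.
Step 3 — f₀ = ω₀/(2π) = 100.8 Hz.

f₀ = 100.8 Hz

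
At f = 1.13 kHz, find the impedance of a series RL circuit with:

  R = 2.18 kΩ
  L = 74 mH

Step 1 — Angular frequency: ω = 2π·f = 2π·1130 = 7100 rad/s.
Step 2 — Component impedances:
  R: Z = R = 2180 Ω
  L: Z = jωL = j·7100·0.074 = 0 + j525.4 Ω
Step 3 — Series combination: Z_total = R + L = 2180 + j525.4 Ω = 2242∠13.6° Ω.

Z = 2180 + j525.4 Ω = 2242∠13.6° Ω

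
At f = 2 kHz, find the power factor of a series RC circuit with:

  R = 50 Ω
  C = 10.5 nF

Step 1 — Angular frequency: ω = 2π·f = 2π·2000 = 1.257e+04 rad/s.
Step 2 — Component impedances:
  R: Z = R = 50 Ω
  C: Z = 1/(jωC) = -j/(ω·C) = 0 - j7579 Ω
Step 3 — Series combination: Z_total = R + C = 50 - j7579 Ω = 7579∠-89.6° Ω.
Step 4 — Power factor: PF = cos(φ) = Re(Z)/|Z| = 50/7579 = 0.006597.
Step 5 — Type: Im(Z) = -7579 ⇒ leading (phase φ = -89.6°).

PF = 0.006597 (leading, φ = -89.6°)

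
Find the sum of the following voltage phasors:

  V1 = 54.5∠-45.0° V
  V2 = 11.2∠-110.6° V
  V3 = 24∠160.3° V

Step 1 — Convert each phasor to rectangular form:
  V1 = 54.5·(cos(-45.0°) + j·sin(-45.0°)) = 38.54 - j38.54 V
  V2 = 11.2·(cos(-110.6°) + j·sin(-110.6°)) = -3.941 - j10.48 V
  V3 = 24·(cos(160.3°) + j·sin(160.3°)) = -22.6 + j8.09 V
Step 2 — Sum components: V_total = 12 - j40.93 V.
Step 3 — Convert to polar: |V_total| = 42.65 V, ∠V_total = -73.7°.

V_total = 42.65∠-73.7° V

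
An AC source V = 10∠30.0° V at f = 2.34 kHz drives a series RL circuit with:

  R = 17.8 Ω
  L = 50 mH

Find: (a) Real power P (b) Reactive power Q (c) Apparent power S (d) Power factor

Step 1 — Angular frequency: ω = 2π·f = 2π·2340 = 1.47e+04 rad/s.
Step 2 — Component impedances:
  R: Z = R = 17.8 Ω
  L: Z = jωL = j·1.47e+04·0.05 = 0 + j735.1 Ω
Step 3 — Series combination: Z_total = R + L = 17.8 + j735.1 Ω = 735.3∠88.6° Ω.
Step 4 — Source phasor: V = 10∠30.0° V = 8.66 + j5 V.
Step 5 — Current: I = V / Z = 0.007083 - j0.01161 A = 0.0136∠-58.6° A.
Step 6 — Complex power: S = V·I* = 0.003292 + j0.136 VA.
Step 7 — Real power: P = Re(S) = 0.003292 W.
Step 8 — Reactive power: Q = Im(S) = 0.136 VAR.
Step 9 — Apparent power: |S| = 0.136 VA.
Step 10 — Power factor: PF = P/|S| = 0.02421 (lagging).

(a) P = 0.003292 W  (b) Q = 0.136 VAR  (c) S = 0.136 VA  (d) PF = 0.02421 (lagging)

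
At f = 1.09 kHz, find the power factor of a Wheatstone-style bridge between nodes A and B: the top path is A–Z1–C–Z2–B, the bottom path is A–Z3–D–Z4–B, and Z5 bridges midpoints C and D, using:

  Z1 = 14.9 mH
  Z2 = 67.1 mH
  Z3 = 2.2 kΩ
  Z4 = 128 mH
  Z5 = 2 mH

Step 1 — Angular frequency: ω = 2π·f = 2π·1090 = 6849 rad/s.
Step 2 — Component impedances:
  Z1: Z = jωL = j·6849·0.0149 = 0 + j102 Ω
  Z2: Z = jωL = j·6849·0.0671 = 0 + j459.5 Ω
  Z3: Z = R = 2200 Ω
  Z4: Z = jωL = j·6849·0.128 = 0 + j876.6 Ω
  Z5: Z = jωL = j·6849·0.002 = 0 + j13.7 Ω
Step 3 — Bridge requires nodal analysis (the Z5 bridge couples midpoints C and D, so the two paths cannot be reduced to a simple series/parallel combination). Setting node B to ground and injecting 1 A at node A, the 3-node admittance system at A, C, D solves to V_A = Z_AB = 5.162 + j404.9 Ω = 404.9∠89.3° Ω.
Step 4 — Power factor: PF = cos(φ) = Re(Z)/|Z| = 5.162/404.9 = 0.01275.
Step 5 — Type: Im(Z) = 404.9 ⇒ lagging (phase φ = 89.3°).

PF = 0.01275 (lagging, φ = 89.3°)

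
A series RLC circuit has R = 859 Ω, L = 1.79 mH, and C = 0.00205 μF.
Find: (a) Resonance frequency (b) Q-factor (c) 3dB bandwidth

Step 1 — Resonance condition Im(Z)=0 gives ω₀ = 1/√(LC).
Step 2 — ω₀ = 1/√(0.00179·2.05e-09) = 5.22e+05 rad/s.
Step 3 — f₀ = ω₀/(2π) = 8.308e+04 Hz.
Step 4 — Series Q: Q = ω₀L/R = 5.22e+05·0.00179/859 = 1.088.
Step 5 — 3dB bandwidth: Δω = ω₀/Q = 4.799e+05 rad/s; BW = Δω/(2π) = 7.638e+04 Hz.

(a) f₀ = 8.308e+04 Hz  (b) Q = 1.088  (c) BW = 7.638e+04 Hz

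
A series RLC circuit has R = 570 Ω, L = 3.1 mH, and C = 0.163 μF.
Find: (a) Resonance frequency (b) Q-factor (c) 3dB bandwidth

Step 1 — Resonance: ω₀ = 1/√(LC) = 1/√(0.0031·1.63e-07) = 4.449e+04 rad/s.
Step 2 — f₀ = ω₀/(2π) = 7080 Hz.
Step 3 — Series Q: Q = ω₀L/R = 4.449e+04·0.0031/570 = 0.2419.
Step 4 — Bandwidth: Δω = ω₀/Q = 1.839e+05 rad/s; BW = Δω/(2π) = 2.926e+04 Hz.

(a) f₀ = 7080 Hz  (b) Q = 0.2419  (c) BW = 2.926e+04 Hz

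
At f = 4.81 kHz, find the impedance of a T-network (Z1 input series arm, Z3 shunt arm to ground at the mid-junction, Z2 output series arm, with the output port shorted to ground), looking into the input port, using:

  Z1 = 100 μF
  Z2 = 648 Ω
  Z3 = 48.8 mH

Step 1 — Angular frequency: ω = 2π·f = 2π·4810 = 3.022e+04 rad/s.
Step 2 — Component impedances:
  Z1: Z = 1/(jωC) = -j/(ω·C) = 0 - j0.3309 Ω
  Z2: Z = R = 648 Ω
  Z3: Z = jωL = j·3.022e+04·0.0488 = 0 + j1475 Ω
Step 3 — With the output port shorted to ground, the output series arm Z2 runs from the junction to ground; the shunt arm Z3 also runs from the junction to ground. They appear in parallel: Z3 || Z2 = 543.1 + j238.6 Ω.
Step 4 — Series with input arm Z1: Z_in = Z1 + (Z3 || Z2) = 543.1 + j238.3 Ω = 593.1∠23.7° Ω.

Z = 543.1 + j238.3 Ω = 593.1∠23.7° Ω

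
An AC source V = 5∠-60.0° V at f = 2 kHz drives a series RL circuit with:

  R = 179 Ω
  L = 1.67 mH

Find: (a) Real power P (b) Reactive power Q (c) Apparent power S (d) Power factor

Step 1 — Angular frequency: ω = 2π·f = 2π·2000 = 1.257e+04 rad/s.
Step 2 — Component impedances:
  R: Z = R = 179 Ω
  L: Z = jωL = j·1.257e+04·0.00167 = 0 + j20.99 Ω
Step 3 — Series combination: Z_total = R + L = 179 + j20.99 Ω = 180.2∠6.7° Ω.
Step 4 — Source phasor: V = 5∠-60.0° V = 2.5 - j4.33 V.
Step 5 — Current: I = V / Z = 0.01098 - j0.02548 A = 0.02774∠-66.7° A.
Step 6 — Complex power: S = V·I* = 0.1378 + j0.01615 VA.
Step 7 — Real power: P = Re(S) = 0.1378 W.
Step 8 — Reactive power: Q = Im(S) = 0.01615 VAR.
Step 9 — Apparent power: |S| = 0.1387 VA.
Step 10 — Power factor: PF = P/|S| = 0.9932 (lagging).

(a) P = 0.1378 W  (b) Q = 0.01615 VAR  (c) S = 0.1387 VA  (d) PF = 0.9932 (lagging)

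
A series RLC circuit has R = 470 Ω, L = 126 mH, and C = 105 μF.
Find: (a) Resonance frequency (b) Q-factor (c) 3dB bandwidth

Step 1 — Resonance condition Im(Z)=0 gives ω₀ = 1/√(LC).
Step 2 — ω₀ = 1/√(0.126·0.000105) = 274.9 rad/s.
Step 3 — f₀ = ω₀/(2π) = 43.76 Hz.
Step 4 — Series Q: Q = ω₀L/R = 274.9·0.126/470 = 0.0737.
Step 5 — 3dB bandwidth: Δω = ω₀/Q = 3730 rad/s; BW = Δω/(2π) = 593.7 Hz.

(a) f₀ = 43.76 Hz  (b) Q = 0.0737  (c) BW = 593.7 Hz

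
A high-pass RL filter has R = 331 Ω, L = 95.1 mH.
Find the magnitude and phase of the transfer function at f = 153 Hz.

Step 1 — Angular frequency: ω = 2π·153 = 961.3 rad/s.
Step 2 — Transfer function: H(jω) = jωL/(R + jωL).
Step 3 — Numerator jωL = j·91.42; denominator R + jωL = 331 + j91.42.
Step 4 — H = 0.07088 + j0.2566.
Step 5 — Magnitude: |H| = 0.2662 (-11.5 dB); phase: φ = 74.6°.

|H| = 0.2662 (-11.5 dB), φ = 74.6°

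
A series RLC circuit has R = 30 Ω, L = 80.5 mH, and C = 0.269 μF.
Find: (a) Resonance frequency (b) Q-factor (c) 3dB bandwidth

Step 1 — Resonance: ω₀ = 1/√(LC) = 1/√(0.0805·2.69e-07) = 6796 rad/s.
Step 2 — f₀ = ω₀/(2π) = 1082 Hz.
Step 3 — Series Q: Q = ω₀L/R = 6796·0.0805/30 = 18.23.
Step 4 — Bandwidth: Δω = ω₀/Q = 372.7 rad/s; BW = Δω/(2π) = 59.31 Hz.

(a) f₀ = 1082 Hz  (b) Q = 18.23  (c) BW = 59.31 Hz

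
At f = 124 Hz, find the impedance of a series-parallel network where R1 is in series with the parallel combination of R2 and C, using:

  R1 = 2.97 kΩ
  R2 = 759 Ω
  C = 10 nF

Step 1 — Angular frequency: ω = 2π·f = 2π·124 = 779.1 rad/s.
Step 2 — Component impedances:
  R1: Z = R = 2970 Ω
  R2: Z = R = 759 Ω
  C: Z = 1/(jωC) = -j/(ω·C) = 0 - j1.284e+05 Ω
Step 3 — Parallel branch: R2 || C = 1/(1/R2 + 1/C) = 759 - j4.488 Ω.
Step 4 — Series with R1: Z_total = R1 + (R2 || C) = 3729 - j4.488 Ω = 3729∠-0.1° Ω.

Z = 3729 - j4.488 Ω = 3729∠-0.1° Ω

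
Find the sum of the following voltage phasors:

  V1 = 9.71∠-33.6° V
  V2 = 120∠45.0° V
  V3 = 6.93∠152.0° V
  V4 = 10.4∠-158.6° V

Step 1 — Convert each phasor to rectangular form:
  V1 = 9.71·(cos(-33.6°) + j·sin(-33.6°)) = 8.088 - j5.373 V
  V2 = 120·(cos(45.0°) + j·sin(45.0°)) = 84.85 + j84.85 V
  V3 = 6.93·(cos(152.0°) + j·sin(152.0°)) = -6.119 + j3.253 V
  V4 = 10.4·(cos(-158.6°) + j·sin(-158.6°)) = -9.683 - j3.795 V
Step 2 — Sum components: V_total = 77.14 + j78.94 V.
Step 3 — Convert to polar: |V_total| = 110.4 V, ∠V_total = 45.7°.

V_total = 110.4∠45.7° V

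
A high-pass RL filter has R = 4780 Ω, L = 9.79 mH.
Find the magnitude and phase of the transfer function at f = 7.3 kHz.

Step 1 — Angular frequency: ω = 2π·7300 = 4.587e+04 rad/s.
Step 2 — Transfer function: H(jω) = jωL/(R + jωL).
Step 3 — Numerator jωL = j·449; denominator R + jωL = 4780 + j449.
Step 4 — H = 0.008748 + j0.09312.
Step 5 — Magnitude: |H| = 0.09353 (-20.6 dB); phase: φ = 84.6°.

|H| = 0.09353 (-20.6 dB), φ = 84.6°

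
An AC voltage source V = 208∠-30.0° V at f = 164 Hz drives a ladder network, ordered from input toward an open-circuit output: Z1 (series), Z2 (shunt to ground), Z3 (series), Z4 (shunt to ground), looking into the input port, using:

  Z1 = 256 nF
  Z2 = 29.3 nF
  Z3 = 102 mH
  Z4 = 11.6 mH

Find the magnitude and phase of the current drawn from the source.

Step 1 — Angular frequency: ω = 2π·f = 2π·164 = 1030 rad/s.
Step 2 — Component impedances:
  Z1: Z = 1/(jωC) = -j/(ω·C) = 0 - j3791 Ω
  Z2: Z = 1/(jωC) = -j/(ω·C) = 0 - j3.312e+04 Ω
  Z3: Z = jωL = j·1030·0.102 = 0 + j105.1 Ω
  Z4: Z = jωL = j·1030·0.0116 = 0 + j11.95 Ω
Step 3 — Ladder network (open output): work backward from the far end, alternating series and parallel combinations. Z_in = 0 - j3673 Ω = 3673∠-90.0° Ω.
Step 4 — Source phasor: V = 208∠-30.0° V = 180.1 - j104 V.
Step 5 — Ohm's law: I = V / Z_total = (180.1 - j104) / (0 - j3673) = 0.02831 + j0.04904 A.
Step 6 — Convert to polar: |I| = 0.05662 A, ∠I = 60.0°.

I = 0.05662∠60.0° A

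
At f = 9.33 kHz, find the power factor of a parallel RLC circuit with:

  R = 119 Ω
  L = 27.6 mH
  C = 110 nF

Step 1 — Angular frequency: ω = 2π·f = 2π·9330 = 5.862e+04 rad/s.
Step 2 — Component impedances:
  R: Z = R = 119 Ω
  L: Z = jωL = j·5.862e+04·0.0276 = 0 + j1618 Ω
  C: Z = 1/(jωC) = -j/(ω·C) = 0 - j155.1 Ω
Step 3 — Parallel combination: 1/Z_total = 1/R + 1/L + 1/C; Z_total = 80.33 - j55.73 Ω = 97.77∠-34.8° Ω.
Step 4 — Power factor: PF = cos(φ) = Re(Z)/|Z| = 80.33/97.77 = 0.8216.
Step 5 — Type: Im(Z) = -55.73 ⇒ leading (phase φ = -34.8°).

PF = 0.8216 (leading, φ = -34.8°)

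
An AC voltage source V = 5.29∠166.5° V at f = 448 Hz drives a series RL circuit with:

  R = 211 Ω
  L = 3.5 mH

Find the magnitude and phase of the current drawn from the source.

Step 1 — Angular frequency: ω = 2π·f = 2π·448 = 2815 rad/s.
Step 2 — Component impedances:
  R: Z = R = 211 Ω
  L: Z = jωL = j·2815·0.0035 = 0 + j9.852 Ω
Step 3 — Series combination: Z_total = R + L = 211 + j9.852 Ω = 211.2∠2.7° Ω.
Step 4 — Source phasor: V = 5.29∠166.5° V = -5.144 + j1.235 V.
Step 5 — Ohm's law: I = V / Z_total = (-5.144 + j1.235) / (211 + j9.852) = -0.02405 + j0.006976 A.
Step 6 — Convert to polar: |I| = 0.02504 A, ∠I = 163.8°.

I = 0.02504∠163.8° A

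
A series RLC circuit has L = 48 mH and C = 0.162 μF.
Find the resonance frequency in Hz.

Step 1 — Resonance condition Im(Z)=0 gives ω₀ = 1/√(LC).
Step 2 — ω₀ = 1/√(0.048·1.62e-07) = 1.134e+04 rad/s.
Step 3 — f₀ = ω₀/(2π) = 1805 Hz.

f₀ = 1805 Hz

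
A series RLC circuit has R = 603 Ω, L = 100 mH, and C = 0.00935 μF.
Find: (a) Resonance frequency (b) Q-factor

Step 1 — Resonance condition Im(Z)=0 gives ω₀ = 1/√(LC).
Step 2 — ω₀ = 1/√(0.1·9.35e-09) = 3.27e+04 rad/s.
Step 3 — f₀ = ω₀/(2π) = 5205 Hz.
Step 4 — Series Q: Q = ω₀L/R = 3.27e+04·0.1/603 = 5.423.

(a) f₀ = 5205 Hz  (b) Q = 5.423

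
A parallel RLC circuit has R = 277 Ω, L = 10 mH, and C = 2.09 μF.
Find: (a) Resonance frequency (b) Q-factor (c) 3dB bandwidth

Step 1 — Resonance: ω₀ = 1/√(LC) = 1/√(0.01·2.09e-06) = 6917 rad/s.
Step 2 — f₀ = ω₀/(2π) = 1101 Hz.
Step 3 — Parallel Q: Q = R/(ω₀L) = 277/(6917·0.01) = 4.005.
Step 4 — Bandwidth: Δω = ω₀/Q = 1727 rad/s; BW = Δω/(2π) = 274.9 Hz.

(a) f₀ = 1101 Hz  (b) Q = 4.005  (c) BW = 274.9 Hz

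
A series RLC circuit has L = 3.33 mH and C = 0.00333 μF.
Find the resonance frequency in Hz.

Step 1 — Resonance condition Im(Z)=0 gives ω₀ = 1/√(LC).
Step 2 — ω₀ = 1/√(0.00333·3.33e-09) = 3.003e+05 rad/s.
Step 3 — f₀ = ω₀/(2π) = 4.779e+04 Hz.

f₀ = 4.779e+04 Hz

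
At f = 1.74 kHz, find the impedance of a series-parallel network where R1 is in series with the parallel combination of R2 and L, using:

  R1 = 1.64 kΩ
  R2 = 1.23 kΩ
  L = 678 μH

Step 1 — Angular frequency: ω = 2π·f = 2π·1740 = 1.093e+04 rad/s.
Step 2 — Component impedances:
  R1: Z = R = 1640 Ω
  R2: Z = R = 1230 Ω
  L: Z = jωL = j·1.093e+04·0.000678 = 0 + j7.412 Ω
Step 3 — Parallel branch: R2 || L = 1/(1/R2 + 1/L) = 0.04467 + j7.412 Ω.
Step 4 — Series with R1: Z_total = R1 + (R2 || L) = 1640 + j7.412 Ω = 1640∠0.3° Ω.

Z = 1640 + j7.412 Ω = 1640∠0.3° Ω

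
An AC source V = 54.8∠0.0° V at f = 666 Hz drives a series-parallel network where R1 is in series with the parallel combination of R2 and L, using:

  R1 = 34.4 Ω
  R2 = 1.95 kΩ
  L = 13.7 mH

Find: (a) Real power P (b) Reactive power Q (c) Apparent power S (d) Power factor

Step 1 — Angular frequency: ω = 2π·f = 2π·666 = 4185 rad/s.
Step 2 — Component impedances:
  R1: Z = R = 34.4 Ω
  R2: Z = R = 1950 Ω
  L: Z = jωL = j·4185·0.0137 = 0 + j57.33 Ω
Step 3 — Parallel branch: R2 || L = 1/(1/R2 + 1/L) = 1.684 + j57.28 Ω.
Step 4 — Series with R1: Z_total = R1 + (R2 || L) = 36.08 + j57.28 Ω = 67.7∠57.8° Ω.
Step 5 — Source phasor: V = 54.8∠0.0° V = 54.8 V.
Step 6 — Current: I = V / Z = 0.4315 - j0.6849 A = 0.8095∠-57.8° A.
Step 7 — Complex power: S = V·I* = 23.64 + j37.53 VA.
Step 8 — Real power: P = Re(S) = 23.64 W.
Step 9 — Reactive power: Q = Im(S) = 37.53 VAR.
Step 10 — Apparent power: |S| = 44.36 VA.
Step 11 — Power factor: PF = P/|S| = 0.533 (lagging).

(a) P = 23.64 W  (b) Q = 37.53 VAR  (c) S = 44.36 VA  (d) PF = 0.533 (lagging)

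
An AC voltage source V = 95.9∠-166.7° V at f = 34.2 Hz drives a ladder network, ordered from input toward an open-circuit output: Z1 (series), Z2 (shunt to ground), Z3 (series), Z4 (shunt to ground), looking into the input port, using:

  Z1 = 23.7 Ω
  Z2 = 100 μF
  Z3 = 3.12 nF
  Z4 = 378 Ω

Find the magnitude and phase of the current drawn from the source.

Step 1 — Angular frequency: ω = 2π·f = 2π·34.2 = 214.9 rad/s.
Step 2 — Component impedances:
  Z1: Z = R = 23.7 Ω
  Z2: Z = 1/(jωC) = -j/(ω·C) = 0 - j46.54 Ω
  Z3: Z = 1/(jωC) = -j/(ω·C) = 0 - j1.492e+06 Ω
  Z4: Z = R = 378 Ω
Step 3 — Ladder network (open output): work backward from the far end, alternating series and parallel combinations. Z_in = 23.7 - j46.54 Ω = 52.22∠-63.0° Ω.
Step 4 — Source phasor: V = 95.9∠-166.7° V = -93.33 - j22.06 V.
Step 5 — Ohm's law: I = V / Z_total = (-93.33 - j22.06) / (23.7 - j46.54) = -0.4346 - j1.784 A.
Step 6 — Convert to polar: |I| = 1.836 A, ∠I = -103.7°.

I = 1.836∠-103.7° A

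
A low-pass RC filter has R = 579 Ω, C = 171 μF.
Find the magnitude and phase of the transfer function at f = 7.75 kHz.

Step 1 — Angular frequency: ω = 2π·7750 = 4.869e+04 rad/s.
Step 2 — Transfer function: H(jω) = 1/(1 + jωRC).
Step 3 — Denominator: 1 + jωRC = 1 + j·4.869e+04·579·0.000171 = 1 + j4821.
Step 4 — H = 4.302e-08 - j0.0002074.
Step 5 — Magnitude: |H| = 0.0002074 (-73.7 dB); phase: φ = -90.0°.

|H| = 0.0002074 (-73.7 dB), φ = -90.0°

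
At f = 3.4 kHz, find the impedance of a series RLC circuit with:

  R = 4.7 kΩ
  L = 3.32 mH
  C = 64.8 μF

Step 1 — Angular frequency: ω = 2π·f = 2π·3400 = 2.136e+04 rad/s.
Step 2 — Component impedances:
  R: Z = R = 4700 Ω
  L: Z = jωL = j·2.136e+04·0.00332 = 0 + j70.92 Ω
  C: Z = 1/(jωC) = -j/(ω·C) = 0 - j0.7224 Ω
Step 3 — Series combination: Z_total = R + L + C = 4700 + j70.2 Ω = 4701∠0.9° Ω.

Z = 4700 + j70.2 Ω = 4701∠0.9° Ω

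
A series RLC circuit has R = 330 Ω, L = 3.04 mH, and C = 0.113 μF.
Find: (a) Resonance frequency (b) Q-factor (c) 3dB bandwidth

Step 1 — Resonance condition Im(Z)=0 gives ω₀ = 1/√(LC).
Step 2 — ω₀ = 1/√(0.00304·1.13e-07) = 5.395e+04 rad/s.
Step 3 — f₀ = ω₀/(2π) = 8587 Hz.
Step 4 — Series Q: Q = ω₀L/R = 5.395e+04·0.00304/330 = 0.497.
Step 5 — 3dB bandwidth: Δω = ω₀/Q = 1.086e+05 rad/s; BW = Δω/(2π) = 1.728e+04 Hz.

(a) f₀ = 8587 Hz  (b) Q = 0.497  (c) BW = 1.728e+04 Hz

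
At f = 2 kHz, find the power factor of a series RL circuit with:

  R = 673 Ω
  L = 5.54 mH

Step 1 — Angular frequency: ω = 2π·f = 2π·2000 = 1.257e+04 rad/s.
Step 2 — Component impedances:
  R: Z = R = 673 Ω
  L: Z = jωL = j·1.257e+04·0.00554 = 0 + j69.62 Ω
Step 3 — Series combination: Z_total = R + L = 673 + j69.62 Ω = 676.6∠5.9° Ω.
Step 4 — Power factor: PF = cos(φ) = Re(Z)/|Z| = 673/676.6 = 0.9947.
Step 5 — Type: Im(Z) = 69.62 ⇒ lagging (phase φ = 5.9°).

PF = 0.9947 (lagging, φ = 5.9°)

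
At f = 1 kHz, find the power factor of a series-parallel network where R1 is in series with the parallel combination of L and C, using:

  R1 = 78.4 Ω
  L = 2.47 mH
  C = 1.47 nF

Step 1 — Angular frequency: ω = 2π·f = 2π·1000 = 6283 rad/s.
Step 2 — Component impedances:
  R1: Z = R = 78.4 Ω
  L: Z = jωL = j·6283·0.00247 = 0 + j15.52 Ω
  C: Z = 1/(jωC) = -j/(ω·C) = 0 - j1.083e+05 Ω
Step 3 — Parallel branch: L || C = 1/(1/L + 1/C) = 0 + j15.52 Ω.
Step 4 — Series with R1: Z_total = R1 + (L || C) = 78.4 + j15.52 Ω = 79.92∠11.2° Ω.
Step 5 — Power factor: PF = cos(φ) = Re(Z)/|Z| = 78.4/79.92 = 0.981.
Step 6 — Type: Im(Z) = 15.52 ⇒ lagging (phase φ = 11.2°).

PF = 0.981 (lagging, φ = 11.2°)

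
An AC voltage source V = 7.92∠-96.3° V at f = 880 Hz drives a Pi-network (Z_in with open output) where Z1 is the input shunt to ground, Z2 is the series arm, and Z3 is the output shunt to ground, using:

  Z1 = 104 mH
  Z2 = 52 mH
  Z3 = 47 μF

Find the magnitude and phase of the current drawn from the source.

Step 1 — Angular frequency: ω = 2π·f = 2π·880 = 5529 rad/s.
Step 2 — Component impedances:
  Z1: Z = jωL = j·5529·0.104 = 0 + j575 Ω
  Z2: Z = jωL = j·5529·0.052 = 0 + j287.5 Ω
  Z3: Z = 1/(jωC) = -j/(ω·C) = 0 - j3.848 Ω
Step 3 — With open output, the series arm Z2 and the output shunt Z3 appear in series to ground: Z2 + Z3 = 0 + j283.7 Ω.
Step 4 — Parallel with input shunt Z1: Z_in = Z1 || (Z2 + Z3) = 0 + j190 Ω = 190∠90.0° Ω.
Step 5 — Source phasor: V = 7.92∠-96.3° V = -0.8691 - j7.872 V.
Step 6 — Ohm's law: I = V / Z_total = (-0.8691 - j7.872) / (0 + j190) = -0.04144 + j0.004575 A.
Step 7 — Convert to polar: |I| = 0.04169 A, ∠I = 173.7°.

I = 0.04169∠173.7° A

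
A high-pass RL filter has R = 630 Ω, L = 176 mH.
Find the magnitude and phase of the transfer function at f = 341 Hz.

Step 1 — Angular frequency: ω = 2π·341 = 2143 rad/s.
Step 2 — Transfer function: H(jω) = jωL/(R + jωL).
Step 3 — Numerator jωL = j·377.1; denominator R + jωL = 630 + j377.1.
Step 4 — H = 0.2638 + j0.4407.
Step 5 — Magnitude: |H| = 0.5136 (-5.8 dB); phase: φ = 59.1°.

|H| = 0.5136 (-5.8 dB), φ = 59.1°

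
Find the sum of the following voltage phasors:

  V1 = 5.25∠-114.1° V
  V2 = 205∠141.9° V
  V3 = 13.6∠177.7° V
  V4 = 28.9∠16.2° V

Step 1 — Convert each phasor to rectangular form:
  V1 = 5.25·(cos(-114.1°) + j·sin(-114.1°)) = -2.144 - j4.792 V
  V2 = 205·(cos(141.9°) + j·sin(141.9°)) = -161.3 + j126.5 V
  V3 = 13.6·(cos(177.7°) + j·sin(177.7°)) = -13.59 + j0.5458 V
  V4 = 28.9·(cos(16.2°) + j·sin(16.2°)) = 27.75 + j8.063 V
Step 2 — Sum components: V_total = -149.3 + j130.3 V.
Step 3 — Convert to polar: |V_total| = 198.2 V, ∠V_total = 138.9°.

V_total = 198.2∠138.9° V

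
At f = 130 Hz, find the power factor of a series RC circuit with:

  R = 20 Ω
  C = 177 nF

Step 1 — Angular frequency: ω = 2π·f = 2π·130 = 816.8 rad/s.
Step 2 — Component impedances:
  R: Z = R = 20 Ω
  C: Z = 1/(jωC) = -j/(ω·C) = 0 - j6917 Ω
Step 3 — Series combination: Z_total = R + C = 20 - j6917 Ω = 6917∠-89.8° Ω.
Step 4 — Power factor: PF = cos(φ) = Re(Z)/|Z| = 20/6916.8 = 0.002892.
Step 5 — Type: Im(Z) = -6917 ⇒ leading (phase φ = -89.8°).

PF = 0.002892 (leading, φ = -89.8°)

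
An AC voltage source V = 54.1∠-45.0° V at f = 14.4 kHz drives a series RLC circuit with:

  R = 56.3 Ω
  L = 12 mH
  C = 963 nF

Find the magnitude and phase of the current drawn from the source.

Step 1 — Angular frequency: ω = 2π·f = 2π·1.44e+04 = 9.048e+04 rad/s.
Step 2 — Component impedances:
  R: Z = R = 56.3 Ω
  L: Z = jωL = j·9.048e+04·0.012 = 0 + j1086 Ω
  C: Z = 1/(jωC) = -j/(ω·C) = 0 - j11.48 Ω
Step 3 — Series combination: Z_total = R + L + C = 56.3 + j1074 Ω = 1076∠87.0° Ω.
Step 4 — Source phasor: V = 54.1∠-45.0° V = 38.25 - j38.25 V.
Step 5 — Ohm's law: I = V / Z_total = (38.25 - j38.25) / (56.3 + j1074) = -0.03365 - j0.03737 A.
Step 6 — Convert to polar: |I| = 0.05029 A, ∠I = -132.0°.

I = 0.05029∠-132.0° A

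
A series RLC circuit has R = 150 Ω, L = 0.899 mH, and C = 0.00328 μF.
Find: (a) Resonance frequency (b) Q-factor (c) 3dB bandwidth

Step 1 — Resonance condition Im(Z)=0 gives ω₀ = 1/√(LC).
Step 2 — ω₀ = 1/√(0.000899·3.28e-09) = 5.823e+05 rad/s.
Step 3 — f₀ = ω₀/(2π) = 9.268e+04 Hz.
Step 4 — Series Q: Q = ω₀L/R = 5.823e+05·0.000899/150 = 3.49.
Step 5 — 3dB bandwidth: Δω = ω₀/Q = 1.669e+05 rad/s; BW = Δω/(2π) = 2.656e+04 Hz.

(a) f₀ = 9.268e+04 Hz  (b) Q = 3.49  (c) BW = 2.656e+04 Hz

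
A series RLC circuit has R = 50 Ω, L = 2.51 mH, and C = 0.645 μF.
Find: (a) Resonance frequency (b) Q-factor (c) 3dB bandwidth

Step 1 — Resonance condition Im(Z)=0 gives ω₀ = 1/√(LC).
Step 2 — ω₀ = 1/√(0.00251·6.45e-07) = 2.485e+04 rad/s.
Step 3 — f₀ = ω₀/(2π) = 3956 Hz.
Step 4 — Series Q: Q = ω₀L/R = 2.485e+04·0.00251/50 = 1.248.
Step 5 — 3dB bandwidth: Δω = ω₀/Q = 1.992e+04 rad/s; BW = Δω/(2π) = 3170 Hz.

(a) f₀ = 3956 Hz  (b) Q = 1.248  (c) BW = 3170 Hz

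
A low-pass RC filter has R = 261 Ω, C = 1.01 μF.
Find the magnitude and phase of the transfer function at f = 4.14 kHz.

Step 1 — Angular frequency: ω = 2π·4140 = 2.601e+04 rad/s.
Step 2 — Transfer function: H(jω) = 1/(1 + jωRC).
Step 3 — Denominator: 1 + jωRC = 1 + j·2.601e+04·261·1.01e-06 = 1 + j6.857.
Step 4 — H = 0.02082 - j0.1428.
Step 5 — Magnitude: |H| = 0.1443 (-16.8 dB); phase: φ = -81.7°.

|H| = 0.1443 (-16.8 dB), φ = -81.7°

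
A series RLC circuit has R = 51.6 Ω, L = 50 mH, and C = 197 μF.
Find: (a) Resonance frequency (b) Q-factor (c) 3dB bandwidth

Step 1 — Resonance: ω₀ = 1/√(LC) = 1/√(0.05·0.000197) = 318.6 rad/s.
Step 2 — f₀ = ω₀/(2π) = 50.71 Hz.
Step 3 — Series Q: Q = ω₀L/R = 318.6·0.05/51.6 = 0.3087.
Step 4 — Bandwidth: Δω = ω₀/Q = 1032 rad/s; BW = Δω/(2π) = 164.2 Hz.

(a) f₀ = 50.71 Hz  (b) Q = 0.3087  (c) BW = 164.2 Hz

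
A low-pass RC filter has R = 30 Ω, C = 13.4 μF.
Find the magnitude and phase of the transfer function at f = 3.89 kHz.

Step 1 — Angular frequency: ω = 2π·3890 = 2.444e+04 rad/s.
Step 2 — Transfer function: H(jω) = 1/(1 + jωRC).
Step 3 — Denominator: 1 + jωRC = 1 + j·2.444e+04·30·1.34e-05 = 1 + j9.826.
Step 4 — H = 0.01025 - j0.1007.
Step 5 — Magnitude: |H| = 0.1013 (-19.9 dB); phase: φ = -84.2°.

|H| = 0.1013 (-19.9 dB), φ = -84.2°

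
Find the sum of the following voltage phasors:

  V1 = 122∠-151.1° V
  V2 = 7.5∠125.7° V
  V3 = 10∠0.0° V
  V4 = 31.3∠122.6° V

Step 1 — Convert each phasor to rectangular form:
  V1 = 122·(cos(-151.1°) + j·sin(-151.1°)) = -106.8 - j58.96 V
  V2 = 7.5·(cos(125.7°) + j·sin(125.7°)) = -4.377 + j6.091 V
  V3 = 10·(cos(0.0°) + j·sin(0.0°)) = 10 V
  V4 = 31.3·(cos(122.6°) + j·sin(122.6°)) = -16.86 + j26.37 V
Step 2 — Sum components: V_total = -118 - j26.5 V.
Step 3 — Convert to polar: |V_total| = 121 V, ∠V_total = -167.3°.

V_total = 121∠-167.3° V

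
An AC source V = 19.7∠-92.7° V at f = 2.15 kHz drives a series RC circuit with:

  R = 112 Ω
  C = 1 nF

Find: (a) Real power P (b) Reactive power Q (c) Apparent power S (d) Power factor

Step 1 — Angular frequency: ω = 2π·f = 2π·2150 = 1.351e+04 rad/s.
Step 2 — Component impedances:
  R: Z = R = 112 Ω
  C: Z = 1/(jωC) = -j/(ω·C) = 0 - j7.403e+04 Ω
Step 3 — Series combination: Z_total = R + C = 112 - j7.403e+04 Ω = 7.403e+04∠-89.9° Ω.
Step 4 — Source phasor: V = 19.7∠-92.7° V = -0.928 - j19.68 V.
Step 5 — Current: I = V / Z = 0.0002658 - j1.294e-05 A = 0.0002661∠-2.8° A.
Step 6 — Complex power: S = V·I* = 7.932e-06 - j0.005243 VA.
Step 7 — Real power: P = Re(S) = 7.932e-06 W.
Step 8 — Reactive power: Q = Im(S) = -0.005243 VAR.
Step 9 — Apparent power: |S| = 0.005243 VA.
Step 10 — Power factor: PF = P/|S| = 0.001513 (leading).

(a) P = 7.932e-06 W  (b) Q = -0.005243 VAR  (c) S = 0.005243 VA  (d) PF = 0.001513 (leading)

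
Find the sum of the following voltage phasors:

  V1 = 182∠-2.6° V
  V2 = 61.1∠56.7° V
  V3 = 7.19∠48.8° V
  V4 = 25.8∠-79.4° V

Step 1 — Convert each phasor to rectangular form:
  V1 = 182·(cos(-2.6°) + j·sin(-2.6°)) = 181.8 - j8.256 V
  V2 = 61.1·(cos(56.7°) + j·sin(56.7°)) = 33.55 + j51.07 V
  V3 = 7.19·(cos(48.8°) + j·sin(48.8°)) = 4.736 + j5.41 V
  V4 = 25.8·(cos(-79.4°) + j·sin(-79.4°)) = 4.746 - j25.36 V
Step 2 — Sum components: V_total = 224.8 + j22.86 V.
Step 3 — Convert to polar: |V_total| = 226 V, ∠V_total = 5.8°.

V_total = 226∠5.8° V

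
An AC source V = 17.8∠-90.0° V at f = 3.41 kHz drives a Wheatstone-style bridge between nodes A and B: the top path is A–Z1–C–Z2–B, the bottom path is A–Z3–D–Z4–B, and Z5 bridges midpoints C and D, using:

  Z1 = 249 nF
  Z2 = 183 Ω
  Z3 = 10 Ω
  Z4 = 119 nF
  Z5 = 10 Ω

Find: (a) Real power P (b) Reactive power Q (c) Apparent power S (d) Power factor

Step 1 — Angular frequency: ω = 2π·f = 2π·3410 = 2.143e+04 rad/s.
Step 2 — Component impedances:
  Z1: Z = 1/(jωC) = -j/(ω·C) = 0 - j187.4 Ω
  Z2: Z = R = 183 Ω
  Z3: Z = R = 10 Ω
  Z4: Z = 1/(jωC) = -j/(ω·C) = 0 - j392.2 Ω
  Z5: Z = R = 10 Ω
Step 3 — Bridge requires nodal analysis (the Z5 bridge couples midpoints C and D, so the two paths cannot be reduced to a simple series/parallel combination). Setting node B to ground and injecting 1 A at node A, the 3-node admittance system at A, C, D solves to V_A = Z_AB = 164.4 - j78.01 Ω = 182∠-25.4° Ω.
Step 4 — Source phasor: V = 17.8∠-90.0° V = 0 - j17.8 V.
Step 5 — Current: I = V / Z = 0.04191 - j0.08836 A = 0.09779∠-64.6° A.
Step 6 — Complex power: S = V·I* = 1.573 - j0.7461 VA.
Step 7 — Real power: P = Re(S) = 1.573 W.
Step 8 — Reactive power: Q = Im(S) = -0.7461 VAR.
Step 9 — Apparent power: |S| = 1.741 VA.
Step 10 — Power factor: PF = P/|S| = 0.9035 (leading).

(a) P = 1.573 W  (b) Q = -0.7461 VAR  (c) S = 1.741 VA  (d) PF = 0.9035 (leading)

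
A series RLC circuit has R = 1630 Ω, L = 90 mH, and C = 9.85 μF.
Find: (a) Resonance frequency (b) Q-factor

Step 1 — Resonance condition Im(Z)=0 gives ω₀ = 1/√(LC).
Step 2 — ω₀ = 1/√(0.09·9.85e-06) = 1062 rad/s.
Step 3 — f₀ = ω₀/(2π) = 169 Hz.
Step 4 — Series Q: Q = ω₀L/R = 1062·0.09/1630 = 0.05864.

(a) f₀ = 169 Hz  (b) Q = 0.05864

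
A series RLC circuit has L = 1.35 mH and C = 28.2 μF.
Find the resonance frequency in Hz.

Step 1 — Resonance condition Im(Z)=0 gives ω₀ = 1/√(LC).
Step 2 — ω₀ = 1/√(0.00135·2.82e-05) = 5125 rad/s.
Step 3 — f₀ = ω₀/(2π) = 815.7 Hz.

f₀ = 815.7 Hz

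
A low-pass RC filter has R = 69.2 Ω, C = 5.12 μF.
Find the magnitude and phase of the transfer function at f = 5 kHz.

Step 1 — Angular frequency: ω = 2π·5000 = 3.142e+04 rad/s.
Step 2 — Transfer function: H(jω) = 1/(1 + jωRC).
Step 3 — Denominator: 1 + jωRC = 1 + j·3.142e+04·69.2·5.12e-06 = 1 + j11.13.
Step 4 — H = 0.008007 - j0.08912.
Step 5 — Magnitude: |H| = 0.08948 (-21.0 dB); phase: φ = -84.9°.

|H| = 0.08948 (-21.0 dB), φ = -84.9°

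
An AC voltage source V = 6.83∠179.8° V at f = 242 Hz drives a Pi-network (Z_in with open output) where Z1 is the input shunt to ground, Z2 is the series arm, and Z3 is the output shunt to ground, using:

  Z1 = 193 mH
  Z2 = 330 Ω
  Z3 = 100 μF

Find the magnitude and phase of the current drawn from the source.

Step 1 — Angular frequency: ω = 2π·f = 2π·242 = 1521 rad/s.
Step 2 — Component impedances:
  Z1: Z = jωL = j·1521·0.193 = 0 + j293.5 Ω
  Z2: Z = R = 330 Ω
  Z3: Z = 1/(jωC) = -j/(ω·C) = 0 - j6.577 Ω
Step 3 — With open output, the series arm Z2 and the output shunt Z3 appear in series to ground: Z2 + Z3 = 330 - j6.577 Ω.
Step 4 — Parallel with input shunt Z1: Z_in = Z1 || (Z2 + Z3) = 148.6 + j164.2 Ω = 221.5∠47.9° Ω.
Step 5 — Source phasor: V = 6.83∠179.8° V = -6.83 + j0.02384 V.
Step 6 — Ohm's law: I = V / Z_total = (-6.83 + j0.02384) / (148.6 + j164.2) = -0.02061 + j0.02293 A.
Step 7 — Convert to polar: |I| = 0.03083 A, ∠I = 131.9°.

I = 0.03083∠131.9° A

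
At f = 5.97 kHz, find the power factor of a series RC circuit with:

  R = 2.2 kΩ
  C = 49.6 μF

Step 1 — Angular frequency: ω = 2π·f = 2π·5970 = 3.751e+04 rad/s.
Step 2 — Component impedances:
  R: Z = R = 2200 Ω
  C: Z = 1/(jωC) = -j/(ω·C) = 0 - j0.5375 Ω
Step 3 — Series combination: Z_total = R + C = 2200 - j0.5375 Ω = 2200∠-0.0° Ω.
Step 4 — Power factor: PF = cos(φ) = Re(Z)/|Z| = 2200/2200 = 1.
Step 5 — Type: Im(Z) = -0.5375 ⇒ leading (phase φ = -0.0°).

PF = 1 (leading, φ = -0.0°)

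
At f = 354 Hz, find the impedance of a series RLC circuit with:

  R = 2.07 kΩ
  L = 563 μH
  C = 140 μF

Step 1 — Angular frequency: ω = 2π·f = 2π·354 = 2224 rad/s.
Step 2 — Component impedances:
  R: Z = R = 2070 Ω
  L: Z = jωL = j·2224·0.000563 = 0 + j1.252 Ω
  C: Z = 1/(jωC) = -j/(ω·C) = 0 - j3.211 Ω
Step 3 — Series combination: Z_total = R + L + C = 2070 - j1.959 Ω = 2070∠-0.1° Ω.

Z = 2070 - j1.959 Ω = 2070∠-0.1° Ω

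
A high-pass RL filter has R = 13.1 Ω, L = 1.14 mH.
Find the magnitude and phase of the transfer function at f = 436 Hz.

Step 1 — Angular frequency: ω = 2π·436 = 2739 rad/s.
Step 2 — Transfer function: H(jω) = jωL/(R + jωL).
Step 3 — Numerator jωL = j·3.123; denominator R + jωL = 13.1 + j3.123.
Step 4 — H = 0.05378 + j0.2256.
Step 5 — Magnitude: |H| = 0.2319 (-12.7 dB); phase: φ = 76.6°.

|H| = 0.2319 (-12.7 dB), φ = 76.6°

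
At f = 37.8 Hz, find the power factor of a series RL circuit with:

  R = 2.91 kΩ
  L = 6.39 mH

Step 1 — Angular frequency: ω = 2π·f = 2π·37.8 = 237.5 rad/s.
Step 2 — Component impedances:
  R: Z = R = 2910 Ω
  L: Z = jωL = j·237.5·0.00639 = 0 + j1.518 Ω
Step 3 — Series combination: Z_total = R + L = 2910 + j1.518 Ω = 2910∠0.0° Ω.
Step 4 — Power factor: PF = cos(φ) = Re(Z)/|Z| = 2910/2910 = 1.
Step 5 — Type: Im(Z) = 1.518 ⇒ lagging (phase φ = 0.0°).

PF = 1 (lagging, φ = 0.0°)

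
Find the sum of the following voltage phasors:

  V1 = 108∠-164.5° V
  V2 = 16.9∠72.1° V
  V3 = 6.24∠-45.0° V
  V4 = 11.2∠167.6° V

Step 1 — Convert each phasor to rectangular form:
  V1 = 108·(cos(-164.5°) + j·sin(-164.5°)) = -104.1 - j28.86 V
  V2 = 16.9·(cos(72.1°) + j·sin(72.1°)) = 5.194 + j16.08 V
  V3 = 6.24·(cos(-45.0°) + j·sin(-45.0°)) = 4.412 - j4.412 V
  V4 = 11.2·(cos(167.6°) + j·sin(167.6°)) = -10.94 + j2.405 V
Step 2 — Sum components: V_total = -105.4 - j14.79 V.
Step 3 — Convert to polar: |V_total| = 106.4 V, ∠V_total = -172.0°.

V_total = 106.4∠-172.0° V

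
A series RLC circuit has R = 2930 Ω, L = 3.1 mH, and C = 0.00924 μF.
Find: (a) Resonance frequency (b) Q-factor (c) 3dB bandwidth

Step 1 — Resonance: ω₀ = 1/√(LC) = 1/√(0.0031·9.24e-09) = 1.868e+05 rad/s.
Step 2 — f₀ = ω₀/(2π) = 2.974e+04 Hz.
Step 3 — Series Q: Q = ω₀L/R = 1.868e+05·0.0031/2930 = 0.1977.
Step 4 — Bandwidth: Δω = ω₀/Q = 9.452e+05 rad/s; BW = Δω/(2π) = 1.504e+05 Hz.

(a) f₀ = 2.974e+04 Hz  (b) Q = 0.1977  (c) BW = 1.504e+05 Hz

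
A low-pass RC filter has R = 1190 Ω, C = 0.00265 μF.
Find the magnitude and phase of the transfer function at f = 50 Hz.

Step 1 — Angular frequency: ω = 2π·50 = 314.2 rad/s.
Step 2 — Transfer function: H(jω) = 1/(1 + jωRC).
Step 3 — Denominator: 1 + jωRC = 1 + j·314.2·1190·2.65e-09 = 1 + j0.0009907.
Step 4 — H = 1 - j0.0009907.
Step 5 — Magnitude: |H| = 1 (-0.0 dB); phase: φ = -0.1°.

|H| = 1 (-0.0 dB), φ = -0.1°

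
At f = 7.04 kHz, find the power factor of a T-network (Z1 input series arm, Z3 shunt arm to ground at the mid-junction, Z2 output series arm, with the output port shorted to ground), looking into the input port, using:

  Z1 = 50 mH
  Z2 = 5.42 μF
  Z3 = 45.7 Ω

Step 1 — Angular frequency: ω = 2π·f = 2π·7040 = 4.423e+04 rad/s.
Step 2 — Component impedances:
  Z1: Z = jωL = j·4.423e+04·0.05 = 0 + j2212 Ω
  Z2: Z = 1/(jωC) = -j/(ω·C) = 0 - j4.171 Ω
  Z3: Z = R = 45.7 Ω
Step 3 — With the output port shorted to ground, the output series arm Z2 runs from the junction to ground; the shunt arm Z3 also runs from the junction to ground. They appear in parallel: Z3 || Z2 = 0.3776 - j4.137 Ω.
Step 4 — Series with input arm Z1: Z_in = Z1 + (Z3 || Z2) = 0.3776 + j2208 Ω = 2208∠90.0° Ω.
Step 5 — Power factor: PF = cos(φ) = Re(Z)/|Z| = 0.3776/2208 = 0.000171.
Step 6 — Type: Im(Z) = 2208 ⇒ lagging (phase φ = 90.0°).

PF = 0.000171 (lagging, φ = 90.0°)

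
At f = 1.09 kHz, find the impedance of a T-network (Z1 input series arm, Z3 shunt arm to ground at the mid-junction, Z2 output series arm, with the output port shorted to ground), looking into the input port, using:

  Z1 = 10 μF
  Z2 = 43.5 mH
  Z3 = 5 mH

Step 1 — Angular frequency: ω = 2π·f = 2π·1090 = 6849 rad/s.
Step 2 — Component impedances:
  Z1: Z = 1/(jωC) = -j/(ω·C) = 0 - j14.6 Ω
  Z2: Z = jωL = j·6849·0.0435 = 0 + j297.9 Ω
  Z3: Z = jωL = j·6849·0.005 = 0 + j34.24 Ω
Step 3 — With the output port shorted to ground, the output series arm Z2 runs from the junction to ground; the shunt arm Z3 also runs from the junction to ground. They appear in parallel: Z3 || Z2 = 0 + j30.71 Ω.
Step 4 — Series with input arm Z1: Z_in = Z1 + (Z3 || Z2) = 0 + j16.11 Ω = 16.11∠90.0° Ω.

Z = 0 + j16.11 Ω = 16.11∠90.0° Ω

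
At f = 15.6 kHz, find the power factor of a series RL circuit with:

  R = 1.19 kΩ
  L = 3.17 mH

Step 1 — Angular frequency: ω = 2π·f = 2π·1.56e+04 = 9.802e+04 rad/s.
Step 2 — Component impedances:
  R: Z = R = 1190 Ω
  L: Z = jωL = j·9.802e+04·0.00317 = 0 + j310.7 Ω
Step 3 — Series combination: Z_total = R + L = 1190 + j310.7 Ω = 1230∠14.6° Ω.
Step 4 — Power factor: PF = cos(φ) = Re(Z)/|Z| = 1190/1229.9 = 0.9676.
Step 5 — Type: Im(Z) = 310.7 ⇒ lagging (phase φ = 14.6°).

PF = 0.9676 (lagging, φ = 14.6°)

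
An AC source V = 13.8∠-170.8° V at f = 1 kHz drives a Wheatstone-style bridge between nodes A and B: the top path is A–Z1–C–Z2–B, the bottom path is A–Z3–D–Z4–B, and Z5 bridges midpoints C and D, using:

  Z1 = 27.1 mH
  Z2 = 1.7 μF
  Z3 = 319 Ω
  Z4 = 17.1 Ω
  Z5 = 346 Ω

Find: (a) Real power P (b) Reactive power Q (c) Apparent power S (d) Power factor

Step 1 — Angular frequency: ω = 2π·f = 2π·1000 = 6283 rad/s.
Step 2 — Component impedances:
  Z1: Z = jωL = j·6283·0.0271 = 0 + j170.3 Ω
  Z2: Z = 1/(jωC) = -j/(ω·C) = 0 - j93.62 Ω
  Z3: Z = R = 319 Ω
  Z4: Z = R = 17.1 Ω
  Z5: Z = R = 346 Ω
Step 3 — Bridge requires nodal analysis (the Z5 bridge couples midpoints C and D, so the two paths cannot be reduced to a simple series/parallel combination). Setting node B to ground and injecting 1 A at node A, the 3-node admittance system at A, C, D solves to V_A = Z_AB = 38.7 + j67.9 Ω = 78.15∠60.3° Ω.
Step 4 — Source phasor: V = 13.8∠-170.8° V = -13.62 - j2.206 V.
Step 5 — Current: I = V / Z = -0.1108 + j0.1375 A = 0.1766∠128.9° A.
Step 6 — Complex power: S = V·I* = 1.207 + j2.117 VA.
Step 7 — Real power: P = Re(S) = 1.207 W.
Step 8 — Reactive power: Q = Im(S) = 2.117 VAR.
Step 9 — Apparent power: |S| = 2.437 VA.
Step 10 — Power factor: PF = P/|S| = 0.4952 (lagging).

(a) P = 1.207 W  (b) Q = 2.117 VAR  (c) S = 2.437 VA  (d) PF = 0.4952 (lagging)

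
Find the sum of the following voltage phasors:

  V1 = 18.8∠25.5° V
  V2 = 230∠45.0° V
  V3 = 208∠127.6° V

Step 1 — Convert each phasor to rectangular form:
  V1 = 18.8·(cos(25.5°) + j·sin(25.5°)) = 16.97 + j8.094 V
  V2 = 230·(cos(45.0°) + j·sin(45.0°)) = 162.6 + j162.6 V
  V3 = 208·(cos(127.6°) + j·sin(127.6°)) = -126.9 + j164.8 V
Step 2 — Sum components: V_total = 52.69 + j335.5 V.
Step 3 — Convert to polar: |V_total| = 339.6 V, ∠V_total = 81.1°.

V_total = 339.6∠81.1° V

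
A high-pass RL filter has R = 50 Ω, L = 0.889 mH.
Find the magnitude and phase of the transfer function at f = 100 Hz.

Step 1 — Angular frequency: ω = 2π·100 = 628.3 rad/s.
Step 2 — Transfer function: H(jω) = jωL/(R + jωL).
Step 3 — Numerator jωL = j·0.5586; denominator R + jωL = 50 + j0.5586.
Step 4 — H = 0.0001248 + j0.01117.
Step 5 — Magnitude: |H| = 0.01117 (-39.0 dB); phase: φ = 89.4°.

|H| = 0.01117 (-39.0 dB), φ = 89.4°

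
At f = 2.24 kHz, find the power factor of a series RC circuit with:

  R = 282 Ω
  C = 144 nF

Step 1 — Angular frequency: ω = 2π·f = 2π·2240 = 1.407e+04 rad/s.
Step 2 — Component impedances:
  R: Z = R = 282 Ω
  C: Z = 1/(jωC) = -j/(ω·C) = 0 - j493.4 Ω
Step 3 — Series combination: Z_total = R + C = 282 - j493.4 Ω = 568.3∠-60.3° Ω.
Step 4 — Power factor: PF = cos(φ) = Re(Z)/|Z| = 282/568.3 = 0.4962.
Step 5 — Type: Im(Z) = -493.4 ⇒ leading (phase φ = -60.3°).

PF = 0.4962 (leading, φ = -60.3°)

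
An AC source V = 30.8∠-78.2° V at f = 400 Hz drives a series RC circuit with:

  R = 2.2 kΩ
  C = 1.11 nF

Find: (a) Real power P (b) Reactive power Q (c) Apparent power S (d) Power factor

Step 1 — Angular frequency: ω = 2π·f = 2π·400 = 2513 rad/s.
Step 2 — Component impedances:
  R: Z = R = 2200 Ω
  C: Z = 1/(jωC) = -j/(ω·C) = 0 - j3.585e+05 Ω
Step 3 — Series combination: Z_total = R + C = 2200 - j3.585e+05 Ω = 3.585e+05∠-89.6° Ω.
Step 4 — Source phasor: V = 30.8∠-78.2° V = 6.298 - j30.15 V.
Step 5 — Current: I = V / Z = 8.421e-05 + j1.705e-05 A = 8.592e-05∠11.4° A.
Step 6 — Complex power: S = V·I* = 1.624e-05 - j0.002646 VA.
Step 7 — Real power: P = Re(S) = 1.624e-05 W.
Step 8 — Reactive power: Q = Im(S) = -0.002646 VAR.
Step 9 — Apparent power: |S| = 0.002646 VA.
Step 10 — Power factor: PF = P/|S| = 0.006137 (leading).

(a) P = 1.624e-05 W  (b) Q = -0.002646 VAR  (c) S = 0.002646 VA  (d) PF = 0.006137 (leading)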